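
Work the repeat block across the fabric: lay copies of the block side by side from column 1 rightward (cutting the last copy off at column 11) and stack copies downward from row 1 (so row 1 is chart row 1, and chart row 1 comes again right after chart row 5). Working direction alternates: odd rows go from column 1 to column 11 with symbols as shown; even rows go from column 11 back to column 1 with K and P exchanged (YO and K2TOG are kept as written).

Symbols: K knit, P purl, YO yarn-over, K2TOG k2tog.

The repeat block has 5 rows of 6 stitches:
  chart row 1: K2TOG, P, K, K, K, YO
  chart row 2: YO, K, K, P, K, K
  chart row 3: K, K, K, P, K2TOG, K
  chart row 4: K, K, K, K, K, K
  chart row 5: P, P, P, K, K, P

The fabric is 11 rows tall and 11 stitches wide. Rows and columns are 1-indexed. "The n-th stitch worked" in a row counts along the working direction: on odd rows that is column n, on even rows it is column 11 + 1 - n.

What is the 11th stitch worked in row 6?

== STITCH ==
K2TOG

Derivation:
Row 6: (6-1) mod 5 = 0, so use chart row 1. Even row -> WS.
Chart row 1 tiled across columns 1-11: K2TOG P K K K YO K2TOG P K K K
WS: work from column 11 back to column 1 (reverse the tiled row), swapping K<->P (YO and K2TOG unchanged).
Row 6 as worked: P P P K K2TOG YO P P P K K2TOG
Counting 11 along the worked row gives K2TOG.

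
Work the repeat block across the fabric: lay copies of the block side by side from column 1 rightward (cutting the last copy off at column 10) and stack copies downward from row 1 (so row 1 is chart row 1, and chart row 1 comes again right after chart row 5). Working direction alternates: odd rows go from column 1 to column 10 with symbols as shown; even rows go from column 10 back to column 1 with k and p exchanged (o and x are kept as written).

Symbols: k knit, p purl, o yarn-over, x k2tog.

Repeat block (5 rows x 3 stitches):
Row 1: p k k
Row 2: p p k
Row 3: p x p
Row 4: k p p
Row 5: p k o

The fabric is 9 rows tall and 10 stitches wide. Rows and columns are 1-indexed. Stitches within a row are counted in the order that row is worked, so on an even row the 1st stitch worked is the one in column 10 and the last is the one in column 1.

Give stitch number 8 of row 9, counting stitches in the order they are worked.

Stitch:
p

Derivation:
Row 9 uses chart row ((9-1) mod 5)+1 = 4. Row 9 is odd, so RS.
Chart row 4 tiled across columns 1-10: k p p k p p k p p k
RS row: no reversal, no swap; stitch n worked = column n.
Counting 8 along the worked row gives p.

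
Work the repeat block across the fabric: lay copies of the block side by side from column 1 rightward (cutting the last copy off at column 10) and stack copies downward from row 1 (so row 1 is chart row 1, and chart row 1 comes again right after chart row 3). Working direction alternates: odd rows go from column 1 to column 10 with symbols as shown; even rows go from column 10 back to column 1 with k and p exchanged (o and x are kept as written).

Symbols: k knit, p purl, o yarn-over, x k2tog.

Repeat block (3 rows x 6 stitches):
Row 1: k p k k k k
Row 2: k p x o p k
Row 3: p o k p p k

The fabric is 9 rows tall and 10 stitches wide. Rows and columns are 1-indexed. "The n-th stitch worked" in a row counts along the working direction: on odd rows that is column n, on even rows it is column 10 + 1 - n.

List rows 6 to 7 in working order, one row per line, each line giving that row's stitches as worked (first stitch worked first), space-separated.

Result:
k p o k p k k p o k
k p k k k k k p k k

Derivation:
Row 6: chart row 3, WS - tiled (columns 1-10): p o k p p k p o k p; work from column 10 back to 1 with k<->p swapped.
Row 7: chart row 1, RS - tile across columns 1-10 and work as-is.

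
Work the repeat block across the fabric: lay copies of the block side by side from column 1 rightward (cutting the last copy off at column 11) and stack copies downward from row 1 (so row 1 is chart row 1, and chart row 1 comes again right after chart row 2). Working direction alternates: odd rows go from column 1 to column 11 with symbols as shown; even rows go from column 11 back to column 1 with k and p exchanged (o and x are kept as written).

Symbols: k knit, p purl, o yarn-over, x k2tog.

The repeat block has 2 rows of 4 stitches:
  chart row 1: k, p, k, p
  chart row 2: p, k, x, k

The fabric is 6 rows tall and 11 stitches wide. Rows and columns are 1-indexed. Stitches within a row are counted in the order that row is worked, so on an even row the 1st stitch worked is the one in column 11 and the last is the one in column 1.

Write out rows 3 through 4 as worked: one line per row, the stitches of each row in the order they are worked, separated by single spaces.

Result:
k p k p k p k p k p k
x p k p x p k p x p k

Derivation:
Row 3: chart row 1, RS - tile across columns 1-11 and work as-is.
Row 4: chart row 2, WS - tiled (columns 1-11): p k x k p k x k p k x; work from column 11 back to 1 with k<->p swapped.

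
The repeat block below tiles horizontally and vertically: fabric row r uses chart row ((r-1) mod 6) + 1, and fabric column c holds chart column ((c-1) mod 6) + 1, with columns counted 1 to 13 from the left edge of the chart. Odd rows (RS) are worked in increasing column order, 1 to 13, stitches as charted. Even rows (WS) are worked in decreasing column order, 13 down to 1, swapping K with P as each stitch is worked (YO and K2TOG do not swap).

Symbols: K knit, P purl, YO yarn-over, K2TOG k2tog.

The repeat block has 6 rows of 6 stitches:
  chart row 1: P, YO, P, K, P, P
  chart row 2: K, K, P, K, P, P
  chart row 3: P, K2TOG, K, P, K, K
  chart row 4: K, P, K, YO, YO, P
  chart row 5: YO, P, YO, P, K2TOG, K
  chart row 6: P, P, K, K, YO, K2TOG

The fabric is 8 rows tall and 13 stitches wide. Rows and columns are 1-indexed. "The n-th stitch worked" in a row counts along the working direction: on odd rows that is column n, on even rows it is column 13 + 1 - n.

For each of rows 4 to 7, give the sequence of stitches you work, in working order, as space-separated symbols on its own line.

Row 4: chart row 4, WS - tiled (columns 1-13): K P K YO YO P K P K YO YO P K; work from column 13 back to 1 with K<->P swapped.
Row 5: chart row 5, RS - tile across columns 1-13 and work as-is.
Row 6: chart row 6, WS - tiled (columns 1-13): P P K K YO K2TOG P P K K YO K2TOG P; work from column 13 back to 1 with K<->P swapped.
Row 7: chart row 1, RS - tile across columns 1-13 and work as-is.

== ROWS AS WORKED ==
P K YO YO P K P K YO YO P K P
YO P YO P K2TOG K YO P YO P K2TOG K YO
K K2TOG YO P P K K K2TOG YO P P K K
P YO P K P P P YO P K P P P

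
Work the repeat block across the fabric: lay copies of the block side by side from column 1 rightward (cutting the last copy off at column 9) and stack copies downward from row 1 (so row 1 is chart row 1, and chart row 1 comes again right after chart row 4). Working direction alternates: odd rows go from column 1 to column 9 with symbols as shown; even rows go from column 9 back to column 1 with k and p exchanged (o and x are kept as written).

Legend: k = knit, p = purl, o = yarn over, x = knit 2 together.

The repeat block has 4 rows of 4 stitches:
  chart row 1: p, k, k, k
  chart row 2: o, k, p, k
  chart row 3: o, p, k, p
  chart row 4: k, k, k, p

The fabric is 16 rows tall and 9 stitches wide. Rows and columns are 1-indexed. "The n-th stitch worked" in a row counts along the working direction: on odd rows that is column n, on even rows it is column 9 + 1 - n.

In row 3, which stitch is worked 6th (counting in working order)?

== STITCH ==
p

Derivation:
Row 3 uses chart row ((3-1) mod 4)+1 = 3. Row 3 is odd, so RS.
Chart row 3 tiled across columns 1-9: o p k p o p k p o
RS: work column 1 to column 9, symbols as charted — the tiled row is the row as worked.
Counting 6 along the worked row gives p.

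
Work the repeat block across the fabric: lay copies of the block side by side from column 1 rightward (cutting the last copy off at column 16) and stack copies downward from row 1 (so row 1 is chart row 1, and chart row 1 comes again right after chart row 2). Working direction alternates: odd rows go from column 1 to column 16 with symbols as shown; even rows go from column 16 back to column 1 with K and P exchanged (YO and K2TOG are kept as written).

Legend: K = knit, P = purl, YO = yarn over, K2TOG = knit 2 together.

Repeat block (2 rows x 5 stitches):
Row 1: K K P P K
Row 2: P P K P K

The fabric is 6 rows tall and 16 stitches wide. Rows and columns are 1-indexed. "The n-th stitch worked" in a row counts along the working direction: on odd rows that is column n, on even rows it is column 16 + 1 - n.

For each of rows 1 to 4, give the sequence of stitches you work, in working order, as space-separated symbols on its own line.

Row 1: chart row 1, RS - tile across columns 1-16 and work as-is.
Row 2: chart row 2, WS - tiled (columns 1-16): P P K P K P P K P K P P K P K P; work from column 16 back to 1 with K<->P swapped.
Row 3: chart row 1, RS - tile across columns 1-16 and work as-is.
Row 4: chart row 2, WS - tiled (columns 1-16): P P K P K P P K P K P P K P K P; work from column 16 back to 1 with K<->P swapped.

== ROWS AS WORKED ==
K K P P K K K P P K K K P P K K
K P K P K K P K P K K P K P K K
K K P P K K K P P K K K P P K K
K P K P K K P K P K K P K P K K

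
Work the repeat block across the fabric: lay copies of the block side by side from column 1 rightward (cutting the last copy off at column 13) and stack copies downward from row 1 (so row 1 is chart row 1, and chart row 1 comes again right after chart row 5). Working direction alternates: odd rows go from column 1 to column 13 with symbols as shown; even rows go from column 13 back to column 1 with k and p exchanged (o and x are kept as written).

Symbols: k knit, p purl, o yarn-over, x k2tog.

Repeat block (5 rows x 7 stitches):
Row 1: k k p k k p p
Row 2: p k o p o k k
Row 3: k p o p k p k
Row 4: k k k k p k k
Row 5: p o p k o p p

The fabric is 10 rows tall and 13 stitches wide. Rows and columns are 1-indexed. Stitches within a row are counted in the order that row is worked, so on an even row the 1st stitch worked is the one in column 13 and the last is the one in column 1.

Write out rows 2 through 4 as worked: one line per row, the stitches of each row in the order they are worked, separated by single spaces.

== ROWS AS WORKED ==
p o k o p k p p o k o p k
k p o p k p k k p o p k p
p k p p p p p p k p p p p

Derivation:
Row 2: chart row 2, WS - tiled (columns 1-13): p k o p o k k p k o p o k; work from column 13 back to 1 with k<->p swapped.
Row 3: chart row 3, RS - tile across columns 1-13 and work as-is.
Row 4: chart row 4, WS - tiled (columns 1-13): k k k k p k k k k k k p k; work from column 13 back to 1 with k<->p swapped.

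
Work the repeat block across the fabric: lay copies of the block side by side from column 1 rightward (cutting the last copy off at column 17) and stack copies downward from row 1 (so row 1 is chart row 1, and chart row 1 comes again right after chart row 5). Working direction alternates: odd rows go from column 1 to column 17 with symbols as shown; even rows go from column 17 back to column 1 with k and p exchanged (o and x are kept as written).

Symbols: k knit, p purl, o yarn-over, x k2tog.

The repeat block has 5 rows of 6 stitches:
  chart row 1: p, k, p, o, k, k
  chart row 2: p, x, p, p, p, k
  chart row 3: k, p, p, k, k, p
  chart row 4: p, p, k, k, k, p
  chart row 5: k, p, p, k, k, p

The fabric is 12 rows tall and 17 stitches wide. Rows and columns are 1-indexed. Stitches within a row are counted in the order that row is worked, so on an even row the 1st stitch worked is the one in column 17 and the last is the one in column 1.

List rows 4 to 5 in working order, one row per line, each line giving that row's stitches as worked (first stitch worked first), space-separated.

Row 4: chart row 4, WS - tiled (columns 1-17): p p k k k p p p k k k p p p k k k; work from column 17 back to 1 with k<->p swapped.
Row 5: chart row 5, RS - tile across columns 1-17 and work as-is.

Rows as worked:
p p p k k k p p p k k k p p p k k
k p p k k p k p p k k p k p p k k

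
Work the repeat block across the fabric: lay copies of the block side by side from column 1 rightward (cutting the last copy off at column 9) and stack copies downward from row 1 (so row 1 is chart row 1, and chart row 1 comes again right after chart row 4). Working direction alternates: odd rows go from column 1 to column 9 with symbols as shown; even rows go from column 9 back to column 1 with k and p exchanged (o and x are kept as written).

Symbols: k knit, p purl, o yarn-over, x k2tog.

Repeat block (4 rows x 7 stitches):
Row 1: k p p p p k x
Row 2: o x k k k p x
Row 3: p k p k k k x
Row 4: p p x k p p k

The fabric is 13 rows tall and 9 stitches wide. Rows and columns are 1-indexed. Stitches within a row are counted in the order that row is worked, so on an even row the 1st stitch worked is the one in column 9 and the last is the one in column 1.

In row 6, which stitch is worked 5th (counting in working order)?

Row 6 uses chart row ((6-1) mod 4)+1 = 2. Row 6 is even, so WS.
Chart row 2 tiled across columns 1-9: o x k k k p x o x
WS row: flip the tiled sequence (start at column 9) and apply k<->p; o and x stay.
Row 6 as worked: x o x k p p p x o
The 5th stitch worked is p.

Result:
p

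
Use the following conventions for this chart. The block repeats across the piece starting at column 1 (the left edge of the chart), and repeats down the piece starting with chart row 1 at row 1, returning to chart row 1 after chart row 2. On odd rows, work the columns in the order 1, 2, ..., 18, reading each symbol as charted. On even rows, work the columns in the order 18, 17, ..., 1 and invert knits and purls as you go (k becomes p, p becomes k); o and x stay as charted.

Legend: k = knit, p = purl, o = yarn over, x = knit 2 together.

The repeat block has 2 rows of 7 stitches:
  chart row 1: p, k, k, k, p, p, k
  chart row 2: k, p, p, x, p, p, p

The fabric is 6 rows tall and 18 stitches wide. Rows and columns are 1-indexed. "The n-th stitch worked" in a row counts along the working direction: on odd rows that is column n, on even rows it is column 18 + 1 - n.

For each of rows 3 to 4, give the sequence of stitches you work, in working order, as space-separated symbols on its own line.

== ROWS AS WORKED ==
p k k k p p k p k k k p p k p k k k
x k k p k k k x k k p k k k x k k p

Derivation:
Row 3: chart row 1, RS - tile across columns 1-18 and work as-is.
Row 4: chart row 2, WS - tiled (columns 1-18): k p p x p p p k p p x p p p k p p x; work from column 18 back to 1 with k<->p swapped.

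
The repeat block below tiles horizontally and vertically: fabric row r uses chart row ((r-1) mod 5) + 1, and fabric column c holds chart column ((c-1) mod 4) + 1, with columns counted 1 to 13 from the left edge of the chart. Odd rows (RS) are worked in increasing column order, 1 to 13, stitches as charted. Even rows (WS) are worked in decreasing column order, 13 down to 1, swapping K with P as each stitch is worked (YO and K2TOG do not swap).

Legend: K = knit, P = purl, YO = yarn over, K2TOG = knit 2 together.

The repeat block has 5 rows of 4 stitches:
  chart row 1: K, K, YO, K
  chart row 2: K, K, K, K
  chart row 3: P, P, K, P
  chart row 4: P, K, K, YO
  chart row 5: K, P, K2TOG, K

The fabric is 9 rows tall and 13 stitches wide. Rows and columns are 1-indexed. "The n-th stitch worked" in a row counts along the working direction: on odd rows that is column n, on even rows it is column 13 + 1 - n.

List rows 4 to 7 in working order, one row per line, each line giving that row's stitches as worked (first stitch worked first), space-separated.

Result:
K YO P P K YO P P K YO P P K
K P K2TOG K K P K2TOG K K P K2TOG K K
P P YO P P P YO P P P YO P P
K K K K K K K K K K K K K

Derivation:
Row 4: chart row 4, WS - tiled (columns 1-13): P K K YO P K K YO P K K YO P; work from column 13 back to 1 with K<->P swapped.
Row 5: chart row 5, RS - tile across columns 1-13 and work as-is.
Row 6: chart row 1, WS - tiled (columns 1-13): K K YO K K K YO K K K YO K K; work from column 13 back to 1 with K<->P swapped.
Row 7: chart row 2, RS - tile across columns 1-13 and work as-is.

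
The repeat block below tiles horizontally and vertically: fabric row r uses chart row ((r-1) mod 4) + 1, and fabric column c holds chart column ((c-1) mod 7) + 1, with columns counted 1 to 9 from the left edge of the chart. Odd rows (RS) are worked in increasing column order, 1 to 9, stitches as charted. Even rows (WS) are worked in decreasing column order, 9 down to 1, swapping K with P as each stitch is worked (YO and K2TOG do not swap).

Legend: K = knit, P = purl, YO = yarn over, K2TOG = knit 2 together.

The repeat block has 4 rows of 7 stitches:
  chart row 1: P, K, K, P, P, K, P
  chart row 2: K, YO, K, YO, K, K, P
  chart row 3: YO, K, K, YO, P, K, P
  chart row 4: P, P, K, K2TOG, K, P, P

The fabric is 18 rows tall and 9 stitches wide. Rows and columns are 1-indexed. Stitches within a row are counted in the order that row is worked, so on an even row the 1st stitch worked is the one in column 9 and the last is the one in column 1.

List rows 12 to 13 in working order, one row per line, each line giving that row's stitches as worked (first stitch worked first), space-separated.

== ROWS AS WORKED ==
K K K K P K2TOG P K K
P K K P P K P P K

Derivation:
Row 12: chart row 4, WS - tiled (columns 1-9): P P K K2TOG K P P P P; work from column 9 back to 1 with K<->P swapped.
Row 13: chart row 1, RS - tile across columns 1-9 and work as-is.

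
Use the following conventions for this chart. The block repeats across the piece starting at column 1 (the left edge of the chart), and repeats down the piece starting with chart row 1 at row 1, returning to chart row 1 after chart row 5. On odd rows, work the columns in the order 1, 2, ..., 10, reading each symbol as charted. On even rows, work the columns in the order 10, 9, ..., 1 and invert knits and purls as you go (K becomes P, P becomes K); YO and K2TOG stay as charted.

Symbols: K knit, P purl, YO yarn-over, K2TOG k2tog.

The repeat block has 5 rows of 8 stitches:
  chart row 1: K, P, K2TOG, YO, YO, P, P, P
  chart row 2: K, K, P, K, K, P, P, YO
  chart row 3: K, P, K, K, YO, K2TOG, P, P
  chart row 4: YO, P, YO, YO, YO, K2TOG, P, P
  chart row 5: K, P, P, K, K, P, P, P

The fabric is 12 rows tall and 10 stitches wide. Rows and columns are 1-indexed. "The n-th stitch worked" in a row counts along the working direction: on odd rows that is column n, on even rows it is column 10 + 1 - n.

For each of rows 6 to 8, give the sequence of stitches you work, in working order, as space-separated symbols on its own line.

Row 6: chart row 1, WS - tiled (columns 1-10): K P K2TOG YO YO P P P K P; work from column 10 back to 1 with K<->P swapped.
Row 7: chart row 2, RS - tile across columns 1-10 and work as-is.
Row 8: chart row 3, WS - tiled (columns 1-10): K P K K YO K2TOG P P K P; work from column 10 back to 1 with K<->P swapped.

== ROWS AS WORKED ==
K P K K K YO YO K2TOG K P
K K P K K P P YO K K
K P K K K2TOG YO P P K P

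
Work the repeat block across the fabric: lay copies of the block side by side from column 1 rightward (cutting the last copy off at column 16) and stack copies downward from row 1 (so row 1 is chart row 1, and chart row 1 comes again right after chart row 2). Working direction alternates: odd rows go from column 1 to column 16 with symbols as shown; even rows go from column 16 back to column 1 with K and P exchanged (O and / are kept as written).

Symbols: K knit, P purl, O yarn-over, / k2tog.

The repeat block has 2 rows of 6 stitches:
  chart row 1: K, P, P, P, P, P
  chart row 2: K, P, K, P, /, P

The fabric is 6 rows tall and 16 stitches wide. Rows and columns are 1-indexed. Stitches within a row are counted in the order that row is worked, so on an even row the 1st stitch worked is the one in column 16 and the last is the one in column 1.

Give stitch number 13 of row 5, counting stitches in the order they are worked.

For row 5: chart row = ((5-1) mod 2) + 1 = 1; this is a RS (odd) row.
Chart row 1 tiled across columns 1-16: K P P P P P K P P P P P K P P P
RS row: no reversal, no swap; stitch n worked = column n.
Counting 13 along the worked row gives K.

Stitch:
K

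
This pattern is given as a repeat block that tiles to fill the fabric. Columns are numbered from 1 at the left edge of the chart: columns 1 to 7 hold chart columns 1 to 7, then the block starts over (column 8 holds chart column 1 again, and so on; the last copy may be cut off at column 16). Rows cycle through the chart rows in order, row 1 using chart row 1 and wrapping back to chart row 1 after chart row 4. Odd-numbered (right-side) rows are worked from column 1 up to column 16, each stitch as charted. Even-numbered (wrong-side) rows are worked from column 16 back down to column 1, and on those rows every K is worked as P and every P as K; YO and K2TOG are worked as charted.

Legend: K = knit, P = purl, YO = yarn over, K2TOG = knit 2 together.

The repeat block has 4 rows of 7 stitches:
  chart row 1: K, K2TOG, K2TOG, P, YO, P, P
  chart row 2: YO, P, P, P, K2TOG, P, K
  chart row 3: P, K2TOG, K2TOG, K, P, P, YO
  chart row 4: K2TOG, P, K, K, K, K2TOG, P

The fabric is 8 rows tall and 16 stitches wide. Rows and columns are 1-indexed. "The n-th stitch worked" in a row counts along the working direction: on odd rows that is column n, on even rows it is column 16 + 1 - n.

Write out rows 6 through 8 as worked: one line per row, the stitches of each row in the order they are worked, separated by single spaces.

Rows as worked:
K YO P K K2TOG K K K YO P K K2TOG K K K YO
P K2TOG K2TOG K P P YO P K2TOG K2TOG K P P YO P K2TOG
K K2TOG K K2TOG P P P K K2TOG K K2TOG P P P K K2TOG

Derivation:
Row 6: chart row 2, WS - tiled (columns 1-16): YO P P P K2TOG P K YO P P P K2TOG P K YO P; work from column 16 back to 1 with K<->P swapped.
Row 7: chart row 3, RS - tile across columns 1-16 and work as-is.
Row 8: chart row 4, WS - tiled (columns 1-16): K2TOG P K K K K2TOG P K2TOG P K K K K2TOG P K2TOG P; work from column 16 back to 1 with K<->P swapped.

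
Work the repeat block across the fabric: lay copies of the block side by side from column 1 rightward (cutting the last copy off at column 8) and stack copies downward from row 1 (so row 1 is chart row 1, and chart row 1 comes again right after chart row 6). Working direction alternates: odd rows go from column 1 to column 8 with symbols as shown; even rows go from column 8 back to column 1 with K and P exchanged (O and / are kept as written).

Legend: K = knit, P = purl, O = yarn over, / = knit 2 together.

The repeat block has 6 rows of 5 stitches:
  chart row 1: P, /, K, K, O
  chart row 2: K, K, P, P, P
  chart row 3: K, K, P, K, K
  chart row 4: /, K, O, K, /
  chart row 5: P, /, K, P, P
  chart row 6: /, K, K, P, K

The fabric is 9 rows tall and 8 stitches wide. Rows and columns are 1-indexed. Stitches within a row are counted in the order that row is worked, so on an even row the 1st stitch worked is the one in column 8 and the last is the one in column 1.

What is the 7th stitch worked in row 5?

Row 5 uses chart row ((5-1) mod 6)+1 = 5. Row 5 is odd, so RS.
Chart row 5 tiled across columns 1-8: P / K P P P / K
RS: work column 1 to column 8, symbols as charted — the tiled row is the row as worked.
The 7th stitch worked is /.

Stitch:
/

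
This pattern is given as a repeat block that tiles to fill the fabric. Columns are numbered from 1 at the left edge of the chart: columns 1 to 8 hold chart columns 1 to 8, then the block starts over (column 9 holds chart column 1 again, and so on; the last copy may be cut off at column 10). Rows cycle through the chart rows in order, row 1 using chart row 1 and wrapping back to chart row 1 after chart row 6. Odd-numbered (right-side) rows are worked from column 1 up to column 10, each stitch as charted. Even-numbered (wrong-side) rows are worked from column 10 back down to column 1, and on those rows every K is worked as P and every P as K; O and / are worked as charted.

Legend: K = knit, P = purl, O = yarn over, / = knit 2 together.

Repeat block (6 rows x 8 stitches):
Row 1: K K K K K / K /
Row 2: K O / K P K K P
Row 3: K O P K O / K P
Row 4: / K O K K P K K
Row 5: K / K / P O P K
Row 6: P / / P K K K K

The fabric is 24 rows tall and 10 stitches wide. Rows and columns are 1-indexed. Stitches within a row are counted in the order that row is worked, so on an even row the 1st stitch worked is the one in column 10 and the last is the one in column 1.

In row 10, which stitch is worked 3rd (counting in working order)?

Row 10 uses chart row ((10-1) mod 6)+1 = 4. Row 10 is even, so WS.
Chart row 4 tiled across columns 1-10: / K O K K P K K / K
WS: work from column 10 back to column 1 (reverse the tiled row), swapping K<->P (O and / unchanged).
Row 10 as worked: P / P P K P P O P /
Counting 3 along the worked row gives P.

== STITCH ==
P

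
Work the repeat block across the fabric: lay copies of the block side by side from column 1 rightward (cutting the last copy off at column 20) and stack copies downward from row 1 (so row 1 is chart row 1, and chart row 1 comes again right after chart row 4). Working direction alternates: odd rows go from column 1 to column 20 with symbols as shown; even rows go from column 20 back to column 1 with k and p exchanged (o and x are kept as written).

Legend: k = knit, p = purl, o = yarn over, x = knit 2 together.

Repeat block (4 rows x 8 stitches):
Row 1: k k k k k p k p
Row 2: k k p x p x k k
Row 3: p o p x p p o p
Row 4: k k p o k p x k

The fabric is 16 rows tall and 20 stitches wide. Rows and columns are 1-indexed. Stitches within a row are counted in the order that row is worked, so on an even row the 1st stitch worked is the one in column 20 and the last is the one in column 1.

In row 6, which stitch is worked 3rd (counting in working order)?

== STITCH ==
p

Derivation:
For row 6: chart row = ((6-1) mod 4) + 1 = 2; this is a WS (even) row.
Chart row 2 tiled across columns 1-20: k k p x p x k k k k p x p x k k k k p x
WS row: flip the tiled sequence (start at column 20) and apply k<->p; o and x stay.
Row 6 as worked: x k p p p p x k x k p p p p x k x k p p
Stitch 3 in working order -> p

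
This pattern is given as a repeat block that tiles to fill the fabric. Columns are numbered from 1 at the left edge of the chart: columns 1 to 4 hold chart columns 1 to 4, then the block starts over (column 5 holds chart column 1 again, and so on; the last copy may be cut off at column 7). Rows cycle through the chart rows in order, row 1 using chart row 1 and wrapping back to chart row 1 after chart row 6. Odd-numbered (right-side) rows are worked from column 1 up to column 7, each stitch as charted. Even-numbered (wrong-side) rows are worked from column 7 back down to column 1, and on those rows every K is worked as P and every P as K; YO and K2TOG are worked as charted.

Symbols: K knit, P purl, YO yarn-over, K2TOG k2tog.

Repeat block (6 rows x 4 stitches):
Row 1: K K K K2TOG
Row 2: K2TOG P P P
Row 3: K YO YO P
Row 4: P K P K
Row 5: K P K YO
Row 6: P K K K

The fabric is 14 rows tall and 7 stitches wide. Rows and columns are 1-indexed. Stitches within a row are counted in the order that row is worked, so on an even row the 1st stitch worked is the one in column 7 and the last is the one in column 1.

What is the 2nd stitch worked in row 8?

For row 8: chart row = ((8-1) mod 6) + 1 = 2; this is a WS (even) row.
Chart row 2 tiled across columns 1-7: K2TOG P P P K2TOG P P
WS: work from column 7 back to column 1 (reverse the tiled row), swapping K<->P (YO and K2TOG unchanged).
Row 8 as worked: K K K2TOG K K K K2TOG
Counting 2 along the worked row gives K.

Stitch:
K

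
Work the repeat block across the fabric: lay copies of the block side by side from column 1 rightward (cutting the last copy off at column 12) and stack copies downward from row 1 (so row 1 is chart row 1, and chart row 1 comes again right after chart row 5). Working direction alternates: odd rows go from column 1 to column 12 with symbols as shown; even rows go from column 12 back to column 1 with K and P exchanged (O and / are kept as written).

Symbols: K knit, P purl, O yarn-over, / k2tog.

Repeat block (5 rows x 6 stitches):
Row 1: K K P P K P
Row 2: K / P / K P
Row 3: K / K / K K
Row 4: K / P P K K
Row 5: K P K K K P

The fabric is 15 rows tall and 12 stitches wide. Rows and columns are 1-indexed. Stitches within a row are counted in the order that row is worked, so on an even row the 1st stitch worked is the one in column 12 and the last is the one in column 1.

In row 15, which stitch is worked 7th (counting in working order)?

== STITCH ==
K

Derivation:
For row 15: chart row = ((15-1) mod 5) + 1 = 5; this is a RS (odd) row.
Chart row 5 tiled across columns 1-12: K P K K K P K P K K K P
RS: work column 1 to column 12, symbols as charted — the tiled row is the row as worked.
Stitch 7 in working order -> K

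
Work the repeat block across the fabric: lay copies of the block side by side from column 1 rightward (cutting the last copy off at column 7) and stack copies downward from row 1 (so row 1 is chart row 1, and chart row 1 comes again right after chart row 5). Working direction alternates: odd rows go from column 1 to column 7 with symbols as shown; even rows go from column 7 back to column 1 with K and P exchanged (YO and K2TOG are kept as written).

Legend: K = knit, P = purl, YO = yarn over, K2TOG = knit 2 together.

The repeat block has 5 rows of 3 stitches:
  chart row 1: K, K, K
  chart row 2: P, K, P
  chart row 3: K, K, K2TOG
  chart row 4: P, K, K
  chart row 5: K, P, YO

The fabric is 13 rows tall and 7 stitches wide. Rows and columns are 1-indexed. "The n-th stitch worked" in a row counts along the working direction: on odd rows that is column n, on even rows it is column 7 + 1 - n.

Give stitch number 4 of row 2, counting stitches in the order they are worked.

Result:
K

Derivation:
For row 2: chart row = ((2-1) mod 5) + 1 = 2; this is a WS (even) row.
Chart row 2 tiled across columns 1-7: P K P P K P P
Wrong side: read the tiled row from column 7 down to 1 and exchange K with P (leave YO, K2TOG).
Row 2 as worked: K K P K K P K
Counting 4 along the worked row gives K.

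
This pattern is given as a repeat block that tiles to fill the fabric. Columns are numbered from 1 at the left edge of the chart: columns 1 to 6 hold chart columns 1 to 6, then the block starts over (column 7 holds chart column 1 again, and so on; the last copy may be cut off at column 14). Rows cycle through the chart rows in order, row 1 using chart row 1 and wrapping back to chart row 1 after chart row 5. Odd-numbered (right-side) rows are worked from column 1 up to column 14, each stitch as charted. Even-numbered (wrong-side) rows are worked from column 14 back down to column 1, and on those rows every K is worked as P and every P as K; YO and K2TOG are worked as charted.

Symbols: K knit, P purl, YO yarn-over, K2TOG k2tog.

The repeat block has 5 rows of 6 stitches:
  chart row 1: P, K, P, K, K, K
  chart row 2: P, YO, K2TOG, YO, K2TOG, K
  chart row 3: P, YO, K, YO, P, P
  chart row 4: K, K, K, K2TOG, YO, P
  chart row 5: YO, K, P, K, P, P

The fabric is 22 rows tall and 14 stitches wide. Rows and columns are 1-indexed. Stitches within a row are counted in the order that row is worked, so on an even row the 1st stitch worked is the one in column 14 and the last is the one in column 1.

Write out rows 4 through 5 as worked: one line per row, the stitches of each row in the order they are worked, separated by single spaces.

Row 4: chart row 4, WS - tiled (columns 1-14): K K K K2TOG YO P K K K K2TOG YO P K K; work from column 14 back to 1 with K<->P swapped.
Row 5: chart row 5, RS - tile across columns 1-14 and work as-is.

Rows as worked:
P P K YO K2TOG P P P K YO K2TOG P P P
YO K P K P P YO K P K P P YO K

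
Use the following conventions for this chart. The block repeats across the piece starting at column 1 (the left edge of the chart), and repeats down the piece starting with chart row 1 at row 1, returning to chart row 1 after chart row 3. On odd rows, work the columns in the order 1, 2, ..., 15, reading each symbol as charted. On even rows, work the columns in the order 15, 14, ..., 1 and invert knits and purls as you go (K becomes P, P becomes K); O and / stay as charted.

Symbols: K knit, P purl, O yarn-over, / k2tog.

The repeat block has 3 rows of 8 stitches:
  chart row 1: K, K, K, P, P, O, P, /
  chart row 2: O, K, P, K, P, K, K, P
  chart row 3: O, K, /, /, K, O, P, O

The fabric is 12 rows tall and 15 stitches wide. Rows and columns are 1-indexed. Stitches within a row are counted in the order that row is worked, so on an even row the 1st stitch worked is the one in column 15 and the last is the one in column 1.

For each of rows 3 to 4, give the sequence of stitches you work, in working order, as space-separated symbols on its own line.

Row 3: chart row 3, RS - tile across columns 1-15 and work as-is.
Row 4: chart row 1, WS - tiled (columns 1-15): K K K P P O P / K K K P P O P; work from column 15 back to 1 with K<->P swapped.

== ROWS AS WORKED ==
O K / / K O P O O K / / K O P
K O K K P P P / K O K K P P P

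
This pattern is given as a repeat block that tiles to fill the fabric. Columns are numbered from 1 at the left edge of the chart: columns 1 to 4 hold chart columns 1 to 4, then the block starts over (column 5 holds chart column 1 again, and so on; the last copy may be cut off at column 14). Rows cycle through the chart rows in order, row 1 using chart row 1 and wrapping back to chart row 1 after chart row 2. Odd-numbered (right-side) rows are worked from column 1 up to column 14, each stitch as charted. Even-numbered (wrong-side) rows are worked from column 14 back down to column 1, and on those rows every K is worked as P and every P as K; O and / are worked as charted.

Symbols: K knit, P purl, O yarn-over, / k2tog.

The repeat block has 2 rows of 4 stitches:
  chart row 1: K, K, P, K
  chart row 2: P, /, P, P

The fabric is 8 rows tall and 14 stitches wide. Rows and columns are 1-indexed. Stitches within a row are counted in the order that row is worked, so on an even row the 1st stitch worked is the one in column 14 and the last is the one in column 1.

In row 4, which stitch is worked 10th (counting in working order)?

Row 4 uses chart row ((4-1) mod 2)+1 = 2. Row 4 is even, so WS.
Chart row 2 tiled across columns 1-14: P / P P P / P P P / P P P /
WS: work from column 14 back to column 1 (reverse the tiled row), swapping K<->P (O and / unchanged).
Row 4 as worked: / K K K / K K K / K K K / K
Counting 10 along the worked row gives K.

Result:
K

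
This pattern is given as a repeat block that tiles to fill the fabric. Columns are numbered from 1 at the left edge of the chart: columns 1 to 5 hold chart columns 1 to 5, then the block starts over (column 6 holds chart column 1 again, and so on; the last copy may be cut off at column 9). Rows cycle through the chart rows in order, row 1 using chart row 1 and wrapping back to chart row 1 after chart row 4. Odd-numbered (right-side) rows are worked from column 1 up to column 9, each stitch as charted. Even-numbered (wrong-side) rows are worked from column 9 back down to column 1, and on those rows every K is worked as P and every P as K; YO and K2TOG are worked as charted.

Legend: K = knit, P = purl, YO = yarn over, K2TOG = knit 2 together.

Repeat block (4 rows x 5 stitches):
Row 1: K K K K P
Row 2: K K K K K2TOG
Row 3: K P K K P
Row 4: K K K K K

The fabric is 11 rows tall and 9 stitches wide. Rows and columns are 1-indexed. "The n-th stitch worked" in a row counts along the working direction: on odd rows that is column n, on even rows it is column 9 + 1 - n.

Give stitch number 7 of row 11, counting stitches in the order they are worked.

Row 11 uses chart row ((11-1) mod 4)+1 = 3. Row 11 is odd, so RS.
Chart row 3 tiled across columns 1-9: K P K K P K P K K
Right side: take the tiled row as-is (worked left to right from column 1).
The 7th stitch worked is P.

== STITCH ==
P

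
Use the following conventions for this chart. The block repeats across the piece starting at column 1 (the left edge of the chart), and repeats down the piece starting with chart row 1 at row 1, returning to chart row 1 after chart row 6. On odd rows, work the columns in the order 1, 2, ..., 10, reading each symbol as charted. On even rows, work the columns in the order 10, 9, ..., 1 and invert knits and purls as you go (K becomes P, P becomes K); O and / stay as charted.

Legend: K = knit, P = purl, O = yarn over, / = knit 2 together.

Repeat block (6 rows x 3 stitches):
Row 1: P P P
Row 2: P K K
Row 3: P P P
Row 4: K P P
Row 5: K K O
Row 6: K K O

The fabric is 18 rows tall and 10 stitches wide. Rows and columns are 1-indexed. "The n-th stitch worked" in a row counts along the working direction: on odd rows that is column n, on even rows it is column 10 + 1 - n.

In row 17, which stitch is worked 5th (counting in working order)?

Stitch:
K

Derivation:
Row 17: (17-1) mod 6 = 4, so use chart row 5. Odd row -> RS.
Chart row 5 tiled across columns 1-10: K K O K K O K K O K
Right side: take the tiled row as-is (worked left to right from column 1).
Stitch 5 in working order -> K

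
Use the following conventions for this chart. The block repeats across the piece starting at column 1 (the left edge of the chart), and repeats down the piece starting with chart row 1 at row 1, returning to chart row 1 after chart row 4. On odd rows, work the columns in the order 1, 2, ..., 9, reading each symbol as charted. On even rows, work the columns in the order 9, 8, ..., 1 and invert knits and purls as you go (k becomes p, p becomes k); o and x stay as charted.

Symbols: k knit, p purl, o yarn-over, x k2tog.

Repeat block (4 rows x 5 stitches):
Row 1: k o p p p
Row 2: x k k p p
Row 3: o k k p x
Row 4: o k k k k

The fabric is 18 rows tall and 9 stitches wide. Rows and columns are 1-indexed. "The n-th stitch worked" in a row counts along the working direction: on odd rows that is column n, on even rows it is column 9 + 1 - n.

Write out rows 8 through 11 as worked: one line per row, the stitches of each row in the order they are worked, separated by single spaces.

Row 8: chart row 4, WS - tiled (columns 1-9): o k k k k o k k k; work from column 9 back to 1 with k<->p swapped.
Row 9: chart row 1, RS - tile across columns 1-9 and work as-is.
Row 10: chart row 2, WS - tiled (columns 1-9): x k k p p x k k p; work from column 9 back to 1 with k<->p swapped.
Row 11: chart row 3, RS - tile across columns 1-9 and work as-is.

Result:
p p p o p p p p o
k o p p p k o p p
k p p x k k p p x
o k k p x o k k p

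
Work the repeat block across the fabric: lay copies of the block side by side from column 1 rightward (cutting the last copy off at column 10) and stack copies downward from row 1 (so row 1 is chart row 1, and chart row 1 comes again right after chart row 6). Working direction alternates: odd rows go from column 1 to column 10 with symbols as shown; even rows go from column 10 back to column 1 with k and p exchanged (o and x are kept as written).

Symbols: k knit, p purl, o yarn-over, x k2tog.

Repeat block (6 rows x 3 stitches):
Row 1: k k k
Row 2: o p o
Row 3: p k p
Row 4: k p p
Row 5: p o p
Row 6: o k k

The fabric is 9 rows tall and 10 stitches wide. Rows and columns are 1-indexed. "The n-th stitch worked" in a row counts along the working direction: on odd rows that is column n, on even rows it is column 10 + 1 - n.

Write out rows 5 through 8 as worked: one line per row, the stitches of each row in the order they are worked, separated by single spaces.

Row 5: chart row 5, RS - tile across columns 1-10 and work as-is.
Row 6: chart row 6, WS - tiled (columns 1-10): o k k o k k o k k o; work from column 10 back to 1 with k<->p swapped.
Row 7: chart row 1, RS - tile across columns 1-10 and work as-is.
Row 8: chart row 2, WS - tiled (columns 1-10): o p o o p o o p o o; work from column 10 back to 1 with k<->p swapped.

== ROWS AS WORKED ==
p o p p o p p o p p
o p p o p p o p p o
k k k k k k k k k k
o o k o o k o o k o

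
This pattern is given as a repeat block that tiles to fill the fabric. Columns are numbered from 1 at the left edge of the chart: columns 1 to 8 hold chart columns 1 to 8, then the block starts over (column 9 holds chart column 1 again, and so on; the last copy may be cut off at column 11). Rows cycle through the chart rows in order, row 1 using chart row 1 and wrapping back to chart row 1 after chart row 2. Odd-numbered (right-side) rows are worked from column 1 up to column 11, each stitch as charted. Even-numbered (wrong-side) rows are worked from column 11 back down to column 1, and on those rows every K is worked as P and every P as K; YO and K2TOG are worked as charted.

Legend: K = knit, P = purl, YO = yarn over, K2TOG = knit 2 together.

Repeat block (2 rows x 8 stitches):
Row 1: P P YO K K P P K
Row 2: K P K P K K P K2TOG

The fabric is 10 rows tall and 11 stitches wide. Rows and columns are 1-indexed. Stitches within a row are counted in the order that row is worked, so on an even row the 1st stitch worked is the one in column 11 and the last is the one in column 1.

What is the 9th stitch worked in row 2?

For row 2: chart row = ((2-1) mod 2) + 1 = 2; this is a WS (even) row.
Chart row 2 tiled across columns 1-11: K P K P K K P K2TOG K P K
WS: work from column 11 back to column 1 (reverse the tiled row), swapping K<->P (YO and K2TOG unchanged).
Row 2 as worked: P K P K2TOG K P P K P K P
Counting 9 along the worked row gives P.

Result:
P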